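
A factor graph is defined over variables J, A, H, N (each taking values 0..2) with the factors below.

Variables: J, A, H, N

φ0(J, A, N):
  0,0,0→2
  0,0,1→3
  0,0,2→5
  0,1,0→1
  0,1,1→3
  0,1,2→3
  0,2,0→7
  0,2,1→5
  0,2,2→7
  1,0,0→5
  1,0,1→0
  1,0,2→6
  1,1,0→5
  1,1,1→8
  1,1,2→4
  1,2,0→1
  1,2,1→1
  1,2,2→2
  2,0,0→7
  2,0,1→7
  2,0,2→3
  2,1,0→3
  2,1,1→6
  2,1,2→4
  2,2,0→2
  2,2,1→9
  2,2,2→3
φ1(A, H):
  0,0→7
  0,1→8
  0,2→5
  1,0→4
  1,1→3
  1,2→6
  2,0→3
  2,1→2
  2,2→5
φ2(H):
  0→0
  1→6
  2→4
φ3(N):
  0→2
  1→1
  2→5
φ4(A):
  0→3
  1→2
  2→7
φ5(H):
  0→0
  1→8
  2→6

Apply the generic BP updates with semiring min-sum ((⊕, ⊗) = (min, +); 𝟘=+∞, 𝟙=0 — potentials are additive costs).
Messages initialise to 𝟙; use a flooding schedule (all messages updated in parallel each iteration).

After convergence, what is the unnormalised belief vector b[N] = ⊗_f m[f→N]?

init: all messages = 𝟙 over 3 values
r1 m[φ0→J] = [1, 0, 2]
r1 m[φ0→A] = [0, 1, 1]
r1 m[φ0→N] = [1, 0, 2]
r1 m[φ1→A] = [5, 3, 2]
r1 m[φ1→H] = [3, 2, 5]
r1 m[φ2→H] = [0, 6, 4]
r1 m[φ3→N] = [2, 1, 5]
r1 m[φ4→A] = [3, 2, 7]
r1 m[φ5→H] = [0, 8, 6]
r1 m[J→φ0] = [0, 0, 0]
r1 m[A→φ0] = [0, 0, 0]
r1 m[A→φ1] = [0, 0, 0]
r1 m[A→φ4] = [0, 0, 0]
r1 m[H→φ1] = [0, 0, 0]
r1 m[H→φ2] = [0, 0, 0]
r1 m[H→φ5] = [0, 0, 0]
r1 m[N→φ0] = [0, 0, 0]
r1 m[N→φ3] = [0, 0, 0]
r2 m[φ0→J] = [1, 0, 2]
r2 m[φ0→A] = [0, 1, 1]
r2 m[φ0→N] = [1, 0, 2]
r2 m[φ1→A] = [5, 3, 2]
r2 m[φ1→H] = [3, 2, 5]
r2 m[φ2→H] = [0, 6, 4]
r2 m[φ3→N] = [2, 1, 5]
r2 m[φ4→A] = [3, 2, 7]
r2 m[φ5→H] = [0, 8, 6]
r2 m[J→φ0] = [0, 0, 0]
r2 m[A→φ0] = [8, 5, 9]
r2 m[A→φ1] = [3, 3, 8]
r2 m[A→φ4] = [5, 4, 3]
r2 m[H→φ1] = [0, 14, 10]
r2 m[H→φ2] = [3, 10, 11]
r2 m[H→φ5] = [3, 8, 9]
r2 m[N→φ0] = [2, 1, 5]
r2 m[N→φ3] = [1, 0, 2]
r3 m[φ0→J] = [8, 9, 10]
r3 m[φ0→A] = [1, 3, 2]
r3 m[φ0→N] = [6, 8, 8]
r3 m[φ1→A] = [7, 4, 3]
r3 m[φ1→H] = [7, 6, 8]
r3 m[φ2→H] = [0, 6, 4]
r3 m[φ3→N] = [2, 1, 5]
r3 m[φ4→A] = [3, 2, 7]
r3 m[φ5→H] = [0, 8, 6]
r3 m[J→φ0] = [0, 0, 0]
r3 m[A→φ0] = [8, 5, 9]
r3 m[A→φ1] = [3, 3, 8]
r3 m[A→φ4] = [5, 4, 3]
r3 m[H→φ1] = [0, 14, 10]
r3 m[H→φ2] = [3, 10, 11]
r3 m[H→φ5] = [3, 8, 9]
r3 m[N→φ0] = [2, 1, 5]
r3 m[N→φ3] = [1, 0, 2]
r4 m[φ0→J] = [8, 9, 10]
r4 m[φ0→A] = [1, 3, 2]
r4 m[φ0→N] = [6, 8, 8]
r4 m[φ1→A] = [7, 4, 3]
r4 m[φ1→H] = [7, 6, 8]
r4 m[φ2→H] = [0, 6, 4]
r4 m[φ3→N] = [2, 1, 5]
r4 m[φ4→A] = [3, 2, 7]
r4 m[φ5→H] = [0, 8, 6]
r4 m[J→φ0] = [0, 0, 0]
r4 m[A→φ0] = [10, 6, 10]
r4 m[A→φ1] = [4, 5, 9]
r4 m[A→φ4] = [8, 7, 5]
r4 m[H→φ1] = [0, 14, 10]
r4 m[H→φ2] = [7, 14, 14]
r4 m[H→φ5] = [7, 12, 12]
r4 m[N→φ0] = [2, 1, 5]
r4 m[N→φ3] = [6, 8, 8]
r5 m[φ0→J] = [9, 11, 11]
r5 m[φ0→A] = [1, 3, 2]
r5 m[φ0→N] = [7, 9, 9]
r5 m[φ1→A] = [7, 4, 3]
r5 m[φ1→H] = [9, 8, 9]
r5 m[φ2→H] = [0, 6, 4]
r5 m[φ3→N] = [2, 1, 5]
r5 m[φ4→A] = [3, 2, 7]
r5 m[φ5→H] = [0, 8, 6]
r5 m[J→φ0] = [0, 0, 0]
r5 m[A→φ0] = [10, 6, 10]
r5 m[A→φ1] = [4, 5, 9]
r5 m[A→φ4] = [8, 7, 5]
r5 m[H→φ1] = [0, 14, 10]
r5 m[H→φ2] = [7, 14, 14]
r5 m[H→φ5] = [7, 12, 12]
r5 m[N→φ0] = [2, 1, 5]
r5 m[N→φ3] = [6, 8, 8]
r6 m[φ0→J] = [9, 11, 11]
r6 m[φ0→A] = [1, 3, 2]
r6 m[φ0→N] = [7, 9, 9]
r6 m[φ1→A] = [7, 4, 3]
r6 m[φ1→H] = [9, 8, 9]
r6 m[φ2→H] = [0, 6, 4]
r6 m[φ3→N] = [2, 1, 5]
r6 m[φ4→A] = [3, 2, 7]
r6 m[φ5→H] = [0, 8, 6]
r6 m[J→φ0] = [0, 0, 0]
r6 m[A→φ0] = [10, 6, 10]
r6 m[A→φ1] = [4, 5, 9]
r6 m[A→φ4] = [8, 7, 5]
r6 m[H→φ1] = [0, 14, 10]
r6 m[H→φ2] = [9, 16, 15]
r6 m[H→φ5] = [9, 14, 13]
r6 m[N→φ0] = [2, 1, 5]
r6 m[N→φ3] = [7, 9, 9]
r7 m[φ0→J] = [9, 11, 11]
r7 m[φ0→A] = [1, 3, 2]
r7 m[φ0→N] = [7, 9, 9]
r7 m[φ1→A] = [7, 4, 3]
r7 m[φ1→H] = [9, 8, 9]
r7 m[φ2→H] = [0, 6, 4]
r7 m[φ3→N] = [2, 1, 5]
r7 m[φ4→A] = [3, 2, 7]
r7 m[φ5→H] = [0, 8, 6]
r7 m[J→φ0] = [0, 0, 0]
r7 m[A→φ0] = [10, 6, 10]
r7 m[A→φ1] = [4, 5, 9]
r7 m[A→φ4] = [8, 7, 5]
r7 m[H→φ1] = [0, 14, 10]
r7 m[H→φ2] = [9, 16, 15]
r7 m[H→φ5] = [9, 14, 13]
r7 m[N→φ0] = [2, 1, 5]
r7 m[N→φ3] = [7, 9, 9]
fixed point reached at round 7
b[N] = ⊗ incoming = [9, 10, 14]

b[N] = [9, 10, 14]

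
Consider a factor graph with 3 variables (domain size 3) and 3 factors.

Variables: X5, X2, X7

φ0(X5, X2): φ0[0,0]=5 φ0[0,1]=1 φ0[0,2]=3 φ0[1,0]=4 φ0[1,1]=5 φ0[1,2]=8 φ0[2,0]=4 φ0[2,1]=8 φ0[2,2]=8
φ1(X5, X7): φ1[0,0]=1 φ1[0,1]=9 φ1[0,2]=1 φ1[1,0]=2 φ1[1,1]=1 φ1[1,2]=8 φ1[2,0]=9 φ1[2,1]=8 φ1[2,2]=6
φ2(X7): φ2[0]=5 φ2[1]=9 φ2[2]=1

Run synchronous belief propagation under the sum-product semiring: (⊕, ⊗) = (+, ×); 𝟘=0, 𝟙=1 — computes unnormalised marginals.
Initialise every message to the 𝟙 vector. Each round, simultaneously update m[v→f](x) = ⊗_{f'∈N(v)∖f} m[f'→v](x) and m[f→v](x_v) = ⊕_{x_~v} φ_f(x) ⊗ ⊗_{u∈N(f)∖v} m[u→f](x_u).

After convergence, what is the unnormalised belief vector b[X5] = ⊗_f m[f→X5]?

init: all messages = 𝟙 over 3 values
r1 m[φ0→X5] = [9, 17, 20]
r1 m[φ0→X2] = [13, 14, 19]
r1 m[φ1→X5] = [11, 11, 23]
r1 m[φ1→X7] = [12, 18, 15]
r1 m[φ2→X7] = [5, 9, 1]
r1 m[X5→φ0] = [1, 1, 1]
r1 m[X5→φ1] = [1, 1, 1]
r1 m[X2→φ0] = [1, 1, 1]
r1 m[X7→φ1] = [1, 1, 1]
r1 m[X7→φ2] = [1, 1, 1]
r2 m[φ0→X5] = [9, 17, 20]
r2 m[φ0→X2] = [13, 14, 19]
r2 m[φ1→X5] = [11, 11, 23]
r2 m[φ1→X7] = [12, 18, 15]
r2 m[φ2→X7] = [5, 9, 1]
r2 m[X5→φ0] = [11, 11, 23]
r2 m[X5→φ1] = [9, 17, 20]
r2 m[X2→φ0] = [1, 1, 1]
r2 m[X7→φ1] = [5, 9, 1]
r2 m[X7→φ2] = [12, 18, 15]
r3 m[φ0→X5] = [9, 17, 20]
r3 m[φ0→X2] = [191, 250, 305]
r3 m[φ1→X5] = [87, 27, 123]
r3 m[φ1→X7] = [223, 258, 265]
r3 m[φ2→X7] = [5, 9, 1]
r3 m[X5→φ0] = [11, 11, 23]
r3 m[X5→φ1] = [9, 17, 20]
r3 m[X2→φ0] = [1, 1, 1]
r3 m[X7→φ1] = [5, 9, 1]
r3 m[X7→φ2] = [12, 18, 15]
r4 m[φ0→X5] = [9, 17, 20]
r4 m[φ0→X2] = [191, 250, 305]
r4 m[φ1→X5] = [87, 27, 123]
r4 m[φ1→X7] = [223, 258, 265]
r4 m[φ2→X7] = [5, 9, 1]
r4 m[X5→φ0] = [87, 27, 123]
r4 m[X5→φ1] = [9, 17, 20]
r4 m[X2→φ0] = [1, 1, 1]
r4 m[X7→φ1] = [5, 9, 1]
r4 m[X7→φ2] = [223, 258, 265]
r5 m[φ0→X5] = [9, 17, 20]
r5 m[φ0→X2] = [1035, 1206, 1461]
r5 m[φ1→X5] = [87, 27, 123]
r5 m[φ1→X7] = [223, 258, 265]
r5 m[φ2→X7] = [5, 9, 1]
r5 m[X5→φ0] = [87, 27, 123]
r5 m[X5→φ1] = [9, 17, 20]
r5 m[X2→φ0] = [1, 1, 1]
r5 m[X7→φ1] = [5, 9, 1]
r5 m[X7→φ2] = [223, 258, 265]
r6 m[φ0→X5] = [9, 17, 20]
r6 m[φ0→X2] = [1035, 1206, 1461]
r6 m[φ1→X5] = [87, 27, 123]
r6 m[φ1→X7] = [223, 258, 265]
r6 m[φ2→X7] = [5, 9, 1]
r6 m[X5→φ0] = [87, 27, 123]
r6 m[X5→φ1] = [9, 17, 20]
r6 m[X2→φ0] = [1, 1, 1]
r6 m[X7→φ1] = [5, 9, 1]
r6 m[X7→φ2] = [223, 258, 265]
fixed point reached at round 6
b[X5] = ⊗ incoming = [783, 459, 2460]

b[X5] = [783, 459, 2460]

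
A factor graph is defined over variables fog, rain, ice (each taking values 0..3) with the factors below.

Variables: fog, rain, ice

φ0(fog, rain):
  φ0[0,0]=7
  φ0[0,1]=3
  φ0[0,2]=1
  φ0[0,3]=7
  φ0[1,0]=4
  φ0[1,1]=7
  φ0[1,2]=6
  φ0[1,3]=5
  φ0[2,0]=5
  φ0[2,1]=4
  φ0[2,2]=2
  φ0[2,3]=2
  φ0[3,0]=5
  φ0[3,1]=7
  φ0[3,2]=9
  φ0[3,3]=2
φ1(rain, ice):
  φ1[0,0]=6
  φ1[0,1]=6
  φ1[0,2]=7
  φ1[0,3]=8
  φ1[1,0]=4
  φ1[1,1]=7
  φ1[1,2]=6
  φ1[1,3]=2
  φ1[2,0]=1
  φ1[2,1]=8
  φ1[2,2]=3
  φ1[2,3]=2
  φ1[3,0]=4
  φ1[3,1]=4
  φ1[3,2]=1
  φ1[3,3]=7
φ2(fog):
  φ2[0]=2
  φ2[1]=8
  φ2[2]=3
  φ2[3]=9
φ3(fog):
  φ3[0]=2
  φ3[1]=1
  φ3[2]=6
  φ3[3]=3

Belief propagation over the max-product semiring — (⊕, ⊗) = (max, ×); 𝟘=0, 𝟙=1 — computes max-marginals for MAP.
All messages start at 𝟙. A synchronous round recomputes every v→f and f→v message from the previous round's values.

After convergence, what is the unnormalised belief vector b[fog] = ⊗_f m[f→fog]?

init: all messages = 𝟙 over 4 values
r1 m[φ0→fog] = [7, 7, 5, 9]
r1 m[φ0→rain] = [7, 7, 9, 7]
r1 m[φ1→rain] = [8, 7, 8, 7]
r1 m[φ1→ice] = [6, 8, 7, 8]
r1 m[φ2→fog] = [2, 8, 3, 9]
r1 m[φ3→fog] = [2, 1, 6, 3]
r1 m[fog→φ0] = [1, 1, 1, 1]
r1 m[fog→φ2] = [1, 1, 1, 1]
r1 m[fog→φ3] = [1, 1, 1, 1]
r1 m[rain→φ0] = [1, 1, 1, 1]
r1 m[rain→φ1] = [1, 1, 1, 1]
r1 m[ice→φ1] = [1, 1, 1, 1]
r2 m[φ0→fog] = [7, 7, 5, 9]
r2 m[φ0→rain] = [7, 7, 9, 7]
r2 m[φ1→rain] = [8, 7, 8, 7]
r2 m[φ1→ice] = [6, 8, 7, 8]
r2 m[φ2→fog] = [2, 8, 3, 9]
r2 m[φ3→fog] = [2, 1, 6, 3]
r2 m[fog→φ0] = [4, 8, 18, 27]
r2 m[fog→φ2] = [14, 7, 30, 27]
r2 m[fog→φ3] = [14, 56, 15, 81]
r2 m[rain→φ0] = [8, 7, 8, 7]
r2 m[rain→φ1] = [7, 7, 9, 7]
r2 m[ice→φ1] = [1, 1, 1, 1]
r3 m[φ0→fog] = [56, 49, 40, 72]
r3 m[φ0→rain] = [135, 189, 243, 54]
r3 m[φ1→rain] = [8, 7, 8, 7]
r3 m[φ1→ice] = [42, 72, 49, 56]
r3 m[φ2→fog] = [2, 8, 3, 9]
r3 m[φ3→fog] = [2, 1, 6, 3]
r3 m[fog→φ0] = [4, 8, 18, 27]
r3 m[fog→φ2] = [14, 7, 30, 27]
r3 m[fog→φ3] = [14, 56, 15, 81]
r3 m[rain→φ0] = [8, 7, 8, 7]
r3 m[rain→φ1] = [7, 7, 9, 7]
r3 m[ice→φ1] = [1, 1, 1, 1]
r4 m[φ0→fog] = [56, 49, 40, 72]
r4 m[φ0→rain] = [135, 189, 243, 54]
r4 m[φ1→rain] = [8, 7, 8, 7]
r4 m[φ1→ice] = [42, 72, 49, 56]
r4 m[φ2→fog] = [2, 8, 3, 9]
r4 m[φ3→fog] = [2, 1, 6, 3]
r4 m[fog→φ0] = [4, 8, 18, 27]
r4 m[fog→φ2] = [112, 49, 240, 216]
r4 m[fog→φ3] = [112, 392, 120, 648]
r4 m[rain→φ0] = [8, 7, 8, 7]
r4 m[rain→φ1] = [135, 189, 243, 54]
r4 m[ice→φ1] = [1, 1, 1, 1]
r5 m[φ0→fog] = [56, 49, 40, 72]
r5 m[φ0→rain] = [135, 189, 243, 54]
r5 m[φ1→rain] = [8, 7, 8, 7]
r5 m[φ1→ice] = [810, 1944, 1134, 1080]
r5 m[φ2→fog] = [2, 8, 3, 9]
r5 m[φ3→fog] = [2, 1, 6, 3]
r5 m[fog→φ0] = [4, 8, 18, 27]
r5 m[fog→φ2] = [112, 49, 240, 216]
r5 m[fog→φ3] = [112, 392, 120, 648]
r5 m[rain→φ0] = [8, 7, 8, 7]
r5 m[rain→φ1] = [135, 189, 243, 54]
r5 m[ice→φ1] = [1, 1, 1, 1]
r6 m[φ0→fog] = [56, 49, 40, 72]
r6 m[φ0→rain] = [135, 189, 243, 54]
r6 m[φ1→rain] = [8, 7, 8, 7]
r6 m[φ1→ice] = [810, 1944, 1134, 1080]
r6 m[φ2→fog] = [2, 8, 3, 9]
r6 m[φ3→fog] = [2, 1, 6, 3]
r6 m[fog→φ0] = [4, 8, 18, 27]
r6 m[fog→φ2] = [112, 49, 240, 216]
r6 m[fog→φ3] = [112, 392, 120, 648]
r6 m[rain→φ0] = [8, 7, 8, 7]
r6 m[rain→φ1] = [135, 189, 243, 54]
r6 m[ice→φ1] = [1, 1, 1, 1]
fixed point reached at round 6
b[fog] = ⊗ incoming = [224, 392, 720, 1944]

b[fog] = [224, 392, 720, 1944]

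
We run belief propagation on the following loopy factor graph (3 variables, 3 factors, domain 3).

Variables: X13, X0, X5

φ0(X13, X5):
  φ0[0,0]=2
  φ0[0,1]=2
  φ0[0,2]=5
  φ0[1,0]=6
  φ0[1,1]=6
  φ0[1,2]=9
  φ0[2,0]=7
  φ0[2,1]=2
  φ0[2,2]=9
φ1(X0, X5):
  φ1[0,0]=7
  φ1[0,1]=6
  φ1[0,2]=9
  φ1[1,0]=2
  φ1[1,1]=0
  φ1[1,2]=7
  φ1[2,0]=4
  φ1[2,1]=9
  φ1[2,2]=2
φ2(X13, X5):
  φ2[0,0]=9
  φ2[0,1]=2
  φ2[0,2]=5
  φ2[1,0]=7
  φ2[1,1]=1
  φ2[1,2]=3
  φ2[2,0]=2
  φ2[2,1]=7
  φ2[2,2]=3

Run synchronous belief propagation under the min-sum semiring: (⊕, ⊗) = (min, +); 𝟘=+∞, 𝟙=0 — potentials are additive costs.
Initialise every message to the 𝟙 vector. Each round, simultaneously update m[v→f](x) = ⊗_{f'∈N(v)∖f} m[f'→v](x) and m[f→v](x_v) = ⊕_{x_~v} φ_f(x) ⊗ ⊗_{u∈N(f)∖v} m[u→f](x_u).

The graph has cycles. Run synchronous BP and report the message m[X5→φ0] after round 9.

init: all messages = 𝟙 over 3 values
r1 m[φ0→X13] = [2, 6, 2]
r1 m[φ0→X5] = [2, 2, 5]
r1 m[φ1→X0] = [6, 0, 2]
r1 m[φ1→X5] = [2, 0, 2]
r1 m[φ2→X13] = [2, 1, 2]
r1 m[φ2→X5] = [2, 1, 3]
r1 m[X13→φ0] = [0, 0, 0]
r1 m[X13→φ2] = [0, 0, 0]
r1 m[X0→φ1] = [0, 0, 0]
r1 m[X5→φ0] = [0, 0, 0]
r1 m[X5→φ1] = [0, 0, 0]
r1 m[X5→φ2] = [0, 0, 0]
r2 m[φ0→X13] = [2, 6, 2]
r2 m[φ0→X5] = [2, 2, 5]
r2 m[φ1→X0] = [6, 0, 2]
r2 m[φ1→X5] = [2, 0, 2]
r2 m[φ2→X13] = [2, 1, 2]
r2 m[φ2→X5] = [2, 1, 3]
r2 m[X13→φ0] = [2, 1, 2]
r2 m[X13→φ2] = [2, 6, 2]
r2 m[X0→φ1] = [0, 0, 0]
r2 m[X5→φ0] = [4, 1, 5]
r2 m[X5→φ1] = [4, 3, 8]
r2 m[X5→φ2] = [4, 2, 7]
r3 m[φ0→X13] = [3, 7, 3]
r3 m[φ0→X5] = [4, 4, 7]
r3 m[φ1→X0] = [9, 3, 8]
r3 m[φ1→X5] = [2, 0, 2]
r3 m[φ2→X13] = [4, 3, 6]
r3 m[φ2→X5] = [4, 4, 5]
r3 m[X13→φ0] = [2, 1, 2]
r3 m[X13→φ2] = [2, 6, 2]
r3 m[X0→φ1] = [0, 0, 0]
r3 m[X5→φ0] = [4, 1, 5]
r3 m[X5→φ1] = [4, 3, 8]
r3 m[X5→φ2] = [4, 2, 7]
r4 m[φ0→X13] = [3, 7, 3]
r4 m[φ0→X5] = [4, 4, 7]
r4 m[φ1→X0] = [9, 3, 8]
r4 m[φ1→X5] = [2, 0, 2]
r4 m[φ2→X13] = [4, 3, 6]
r4 m[φ2→X5] = [4, 4, 5]
r4 m[X13→φ0] = [4, 3, 6]
r4 m[X13→φ2] = [3, 7, 3]
r4 m[X0→φ1] = [0, 0, 0]
r4 m[X5→φ0] = [6, 4, 7]
r4 m[X5→φ1] = [8, 8, 12]
r4 m[X5→φ2] = [6, 4, 9]
r5 m[φ0→X13] = [6, 10, 6]
r5 m[φ0→X5] = [6, 6, 9]
r5 m[φ1→X0] = [14, 8, 12]
r5 m[φ1→X5] = [2, 0, 2]
r5 m[φ2→X13] = [6, 5, 8]
r5 m[φ2→X5] = [5, 5, 6]
r5 m[X13→φ0] = [4, 3, 6]
r5 m[X13→φ2] = [3, 7, 3]
r5 m[X0→φ1] = [0, 0, 0]
r5 m[X5→φ0] = [6, 4, 7]
r5 m[X5→φ1] = [8, 8, 12]
r5 m[X5→φ2] = [6, 4, 9]
r6 m[φ0→X13] = [6, 10, 6]
r6 m[φ0→X5] = [6, 6, 9]
r6 m[φ1→X0] = [14, 8, 12]
r6 m[φ1→X5] = [2, 0, 2]
r6 m[φ2→X13] = [6, 5, 8]
r6 m[φ2→X5] = [5, 5, 6]
r6 m[X13→φ0] = [6, 5, 8]
r6 m[X13→φ2] = [6, 10, 6]
r6 m[X0→φ1] = [0, 0, 0]
r6 m[X5→φ0] = [7, 5, 8]
r6 m[X5→φ1] = [11, 11, 15]
r6 m[X5→φ2] = [8, 6, 11]
r7 m[φ0→X13] = [7, 11, 7]
r7 m[φ0→X5] = [8, 8, 11]
r7 m[φ1→X0] = [17, 11, 15]
r7 m[φ1→X5] = [2, 0, 2]
r7 m[φ2→X13] = [8, 7, 10]
r7 m[φ2→X5] = [8, 8, 9]
r7 m[X13→φ0] = [6, 5, 8]
r7 m[X13→φ2] = [6, 10, 6]
r7 m[X0→φ1] = [0, 0, 0]
r7 m[X5→φ0] = [7, 5, 8]
r7 m[X5→φ1] = [11, 11, 15]
r7 m[X5→φ2] = [8, 6, 11]
r8 m[φ0→X13] = [7, 11, 7]
r8 m[φ0→X5] = [8, 8, 11]
r8 m[φ1→X0] = [17, 11, 15]
r8 m[φ1→X5] = [2, 0, 2]
r8 m[φ2→X13] = [8, 7, 10]
r8 m[φ2→X5] = [8, 8, 9]
r8 m[X13→φ0] = [8, 7, 10]
r8 m[X13→φ2] = [7, 11, 7]
r8 m[X0→φ1] = [0, 0, 0]
r8 m[X5→φ0] = [10, 8, 11]
r8 m[X5→φ1] = [16, 16, 20]
r8 m[X5→φ2] = [10, 8, 13]
r9 m[φ0→X13] = [10, 14, 10]
r9 m[φ0→X5] = [10, 10, 13]
r9 m[φ1→X0] = [22, 16, 20]
r9 m[φ1→X5] = [2, 0, 2]
r9 m[φ2→X13] = [10, 9, 12]
r9 m[φ2→X5] = [9, 9, 10]
r9 m[X13→φ0] = [8, 7, 10]
r9 m[X13→φ2] = [7, 11, 7]
r9 m[X0→φ1] = [0, 0, 0]
r9 m[X5→φ0] = [10, 8, 11]
r9 m[X5→φ1] = [16, 16, 20]
r9 m[X5→φ2] = [10, 8, 13]

message @ round 9 = [10, 8, 11]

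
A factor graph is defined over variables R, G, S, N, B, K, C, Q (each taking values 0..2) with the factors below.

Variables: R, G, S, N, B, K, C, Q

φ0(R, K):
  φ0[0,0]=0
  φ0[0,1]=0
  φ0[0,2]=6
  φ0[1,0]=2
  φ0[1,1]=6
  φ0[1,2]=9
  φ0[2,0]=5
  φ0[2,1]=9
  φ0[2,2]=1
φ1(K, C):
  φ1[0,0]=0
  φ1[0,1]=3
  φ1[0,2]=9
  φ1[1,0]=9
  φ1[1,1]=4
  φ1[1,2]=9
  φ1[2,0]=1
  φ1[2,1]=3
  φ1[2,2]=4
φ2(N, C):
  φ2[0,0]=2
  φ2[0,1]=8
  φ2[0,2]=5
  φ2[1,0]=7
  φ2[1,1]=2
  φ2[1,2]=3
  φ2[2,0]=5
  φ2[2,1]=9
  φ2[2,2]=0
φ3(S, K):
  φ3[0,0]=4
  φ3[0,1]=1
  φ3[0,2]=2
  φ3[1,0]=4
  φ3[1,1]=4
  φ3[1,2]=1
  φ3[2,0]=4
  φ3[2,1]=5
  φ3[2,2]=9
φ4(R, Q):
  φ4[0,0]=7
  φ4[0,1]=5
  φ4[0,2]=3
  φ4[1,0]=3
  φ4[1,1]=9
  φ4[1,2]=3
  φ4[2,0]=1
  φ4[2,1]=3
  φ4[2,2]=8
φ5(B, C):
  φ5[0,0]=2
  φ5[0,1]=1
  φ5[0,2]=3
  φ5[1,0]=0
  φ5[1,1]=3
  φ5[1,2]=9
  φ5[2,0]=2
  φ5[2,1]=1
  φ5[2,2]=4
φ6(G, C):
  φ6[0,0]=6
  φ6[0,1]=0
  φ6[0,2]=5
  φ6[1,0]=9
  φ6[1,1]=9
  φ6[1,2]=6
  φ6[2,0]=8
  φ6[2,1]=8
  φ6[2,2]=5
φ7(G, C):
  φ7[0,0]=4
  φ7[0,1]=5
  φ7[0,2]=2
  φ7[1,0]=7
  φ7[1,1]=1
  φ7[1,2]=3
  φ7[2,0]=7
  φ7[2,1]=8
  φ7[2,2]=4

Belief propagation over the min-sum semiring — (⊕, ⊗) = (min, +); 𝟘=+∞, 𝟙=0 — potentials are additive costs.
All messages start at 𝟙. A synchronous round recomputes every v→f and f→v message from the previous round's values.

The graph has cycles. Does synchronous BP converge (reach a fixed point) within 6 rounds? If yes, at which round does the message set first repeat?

init: all messages = 𝟙 over 3 values
r1 m[φ0→R] = [0, 2, 1]
r1 m[φ0→K] = [0, 0, 1]
r1 m[φ1→K] = [0, 4, 1]
r1 m[φ1→C] = [0, 3, 4]
r1 m[φ2→N] = [2, 2, 0]
r1 m[φ2→C] = [2, 2, 0]
r1 m[φ3→S] = [1, 1, 4]
r1 m[φ3→K] = [4, 1, 1]
r1 m[φ4→R] = [3, 3, 1]
r1 m[φ4→Q] = [1, 3, 3]
r1 m[φ5→B] = [1, 0, 1]
r1 m[φ5→C] = [0, 1, 3]
r1 m[φ6→G] = [0, 6, 5]
r1 m[φ6→C] = [6, 0, 5]
r1 m[φ7→G] = [2, 1, 4]
r1 m[φ7→C] = [4, 1, 2]
r1 m[R→φ0] = [0, 0, 0]
r1 m[R→φ4] = [0, 0, 0]
r1 m[G→φ6] = [0, 0, 0]
r1 m[G→φ7] = [0, 0, 0]
r1 m[S→φ3] = [0, 0, 0]
r1 m[N→φ2] = [0, 0, 0]
r1 m[B→φ5] = [0, 0, 0]
r1 m[K→φ0] = [0, 0, 0]
r1 m[K→φ1] = [0, 0, 0]
r1 m[K→φ3] = [0, 0, 0]
r1 m[C→φ1] = [0, 0, 0]
r1 m[C→φ2] = [0, 0, 0]
r1 m[C→φ5] = [0, 0, 0]
r1 m[C→φ6] = [0, 0, 0]
r1 m[C→φ7] = [0, 0, 0]
r1 m[Q→φ4] = [0, 0, 0]
r2 m[φ0→R] = [0, 2, 1]
r2 m[φ0→K] = [0, 0, 1]
r2 m[φ1→K] = [0, 4, 1]
r2 m[φ1→C] = [0, 3, 4]
r2 m[φ2→N] = [2, 2, 0]
r2 m[φ2→C] = [2, 2, 0]
r2 m[φ3→S] = [1, 1, 4]
r2 m[φ3→K] = [4, 1, 1]
r2 m[φ4→R] = [3, 3, 1]
r2 m[φ4→Q] = [1, 3, 3]
r2 m[φ5→B] = [1, 0, 1]
r2 m[φ5→C] = [0, 1, 3]
r2 m[φ6→G] = [0, 6, 5]
r2 m[φ6→C] = [6, 0, 5]
r2 m[φ7→G] = [2, 1, 4]
r2 m[φ7→C] = [4, 1, 2]
r2 m[R→φ0] = [3, 3, 1]
r2 m[R→φ4] = [0, 2, 1]
r2 m[G→φ6] = [2, 1, 4]
r2 m[G→φ7] = [0, 6, 5]
r2 m[S→φ3] = [0, 0, 0]
r2 m[N→φ2] = [0, 0, 0]
r2 m[B→φ5] = [0, 0, 0]
r2 m[K→φ0] = [4, 5, 2]
r2 m[K→φ1] = [4, 1, 2]
r2 m[K→φ3] = [0, 4, 2]
r2 m[C→φ1] = [12, 4, 10]
r2 m[C→φ2] = [10, 5, 14]
r2 m[C→φ5] = [12, 6, 11]
r2 m[C→φ6] = [6, 7, 9]
r2 m[C→φ7] = [8, 6, 12]
r2 m[Q→φ4] = [0, 0, 0]
r3 m[φ0→R] = [4, 6, 3]
r3 m[φ0→K] = [3, 3, 2]
r3 m[φ1→K] = [7, 8, 7]
r3 m[φ1→C] = [3, 5, 6]
r3 m[φ2→N] = [12, 7, 14]
r3 m[φ2→C] = [2, 2, 0]
r3 m[φ3→S] = [4, 3, 4]
r3 m[φ3→K] = [4, 1, 1]
r3 m[φ4→R] = [3, 3, 1]
r3 m[φ4→Q] = [2, 4, 3]
r3 m[φ5→B] = [7, 9, 7]
r3 m[φ5→C] = [0, 1, 3]
r3 m[φ6→G] = [7, 15, 14]
r3 m[φ6→C] = [8, 2, 7]
r3 m[φ7→G] = [11, 7, 14]
r3 m[φ7→C] = [4, 5, 2]
r3 m[R→φ0] = [3, 3, 1]
r3 m[R→φ4] = [0, 2, 1]
r3 m[G→φ6] = [2, 1, 4]
r3 m[G→φ7] = [0, 6, 5]
r3 m[S→φ3] = [0, 0, 0]
r3 m[N→φ2] = [0, 0, 0]
r3 m[B→φ5] = [0, 0, 0]
r3 m[K→φ0] = [4, 5, 2]
r3 m[K→φ1] = [4, 1, 2]
r3 m[K→φ3] = [0, 4, 2]
r3 m[C→φ1] = [12, 4, 10]
r3 m[C→φ2] = [10, 5, 14]
r3 m[C→φ5] = [12, 6, 11]
r3 m[C→φ6] = [6, 7, 9]
r3 m[C→φ7] = [8, 6, 12]
r3 m[Q→φ4] = [0, 0, 0]
r4 m[φ0→R] = [4, 6, 3]
r4 m[φ0→K] = [3, 3, 2]
r4 m[φ1→K] = [7, 8, 7]
r4 m[φ1→C] = [3, 5, 6]
r4 m[φ2→N] = [12, 7, 14]
r4 m[φ2→C] = [2, 2, 0]
r4 m[φ3→S] = [4, 3, 4]
r4 m[φ3→K] = [4, 1, 1]
r4 m[φ4→R] = [3, 3, 1]
r4 m[φ4→Q] = [2, 4, 3]
r4 m[φ5→B] = [7, 9, 7]
r4 m[φ5→C] = [0, 1, 3]
r4 m[φ6→G] = [7, 15, 14]
r4 m[φ6→C] = [8, 2, 7]
r4 m[φ7→G] = [11, 7, 14]
r4 m[φ7→C] = [4, 5, 2]
r4 m[R→φ0] = [3, 3, 1]
r4 m[R→φ4] = [4, 6, 3]
r4 m[G→φ6] = [11, 7, 14]
r4 m[G→φ7] = [7, 15, 14]
r4 m[S→φ3] = [0, 0, 0]
r4 m[N→φ2] = [0, 0, 0]
r4 m[B→φ5] = [0, 0, 0]
r4 m[K→φ0] = [11, 9, 8]
r4 m[K→φ1] = [7, 4, 3]
r4 m[K→φ3] = [10, 11, 9]
r4 m[C→φ1] = [14, 10, 12]
r4 m[C→φ2] = [15, 13, 18]
r4 m[C→φ5] = [17, 14, 15]
r4 m[C→φ6] = [9, 13, 11]
r4 m[C→φ7] = [13, 10, 16]
r4 m[Q→φ4] = [0, 0, 0]
r5 m[φ0→R] = [9, 13, 9]
r5 m[φ0→K] = [3, 3, 2]
r5 m[φ1→K] = [13, 14, 13]
r5 m[φ1→C] = [4, 6, 7]
r5 m[φ2→N] = [17, 15, 18]
r5 m[φ2→C] = [2, 2, 0]
r5 m[φ3→S] = [11, 10, 14]
r5 m[φ3→K] = [4, 1, 1]
r5 m[φ4→R] = [3, 3, 1]
r5 m[φ4→Q] = [4, 6, 7]
r5 m[φ5→B] = [15, 17, 15]
r5 m[φ5→C] = [0, 1, 3]
r5 m[φ6→G] = [13, 17, 16]
r5 m[φ6→C] = [16, 11, 13]
r5 m[φ7→G] = [15, 11, 18]
r5 m[φ7→C] = [11, 12, 9]
r5 m[R→φ0] = [3, 3, 1]
r5 m[R→φ4] = [4, 6, 3]
r5 m[G→φ6] = [11, 7, 14]
r5 m[G→φ7] = [7, 15, 14]
r5 m[S→φ3] = [0, 0, 0]
r5 m[N→φ2] = [0, 0, 0]
r5 m[B→φ5] = [0, 0, 0]
r5 m[K→φ0] = [11, 9, 8]
r5 m[K→φ1] = [7, 4, 3]
r5 m[K→φ3] = [10, 11, 9]
r5 m[C→φ1] = [14, 10, 12]
r5 m[C→φ2] = [15, 13, 18]
r5 m[C→φ5] = [17, 14, 15]
r5 m[C→φ6] = [9, 13, 11]
r5 m[C→φ7] = [13, 10, 16]
r5 m[Q→φ4] = [0, 0, 0]
r6 m[φ0→R] = [9, 13, 9]
r6 m[φ0→K] = [3, 3, 2]
r6 m[φ1→K] = [13, 14, 13]
r6 m[φ1→C] = [4, 6, 7]
r6 m[φ2→N] = [17, 15, 18]
r6 m[φ2→C] = [2, 2, 0]
r6 m[φ3→S] = [11, 10, 14]
r6 m[φ3→K] = [4, 1, 1]
r6 m[φ4→R] = [3, 3, 1]
r6 m[φ4→Q] = [4, 6, 7]
r6 m[φ5→B] = [15, 17, 15]
r6 m[φ5→C] = [0, 1, 3]
r6 m[φ6→G] = [13, 17, 16]
r6 m[φ6→C] = [16, 11, 13]
r6 m[φ7→G] = [15, 11, 18]
r6 m[φ7→C] = [11, 12, 9]
r6 m[R→φ0] = [3, 3, 1]
r6 m[R→φ4] = [9, 13, 9]
r6 m[G→φ6] = [15, 11, 18]
r6 m[G→φ7] = [13, 17, 16]
r6 m[S→φ3] = [0, 0, 0]
r6 m[N→φ2] = [0, 0, 0]
r6 m[B→φ5] = [0, 0, 0]
r6 m[K→φ0] = [17, 15, 14]
r6 m[K→φ1] = [7, 4, 3]
r6 m[K→φ3] = [16, 17, 15]
r6 m[C→φ1] = [29, 26, 25]
r6 m[C→φ2] = [31, 30, 32]
r6 m[C→φ5] = [33, 31, 29]
r6 m[C→φ6] = [17, 21, 19]
r6 m[C→φ7] = [22, 20, 23]
r6 m[Q→φ4] = [0, 0, 0]
no fixed point within 6 rounds

NOT CONVERGED within 6 rounds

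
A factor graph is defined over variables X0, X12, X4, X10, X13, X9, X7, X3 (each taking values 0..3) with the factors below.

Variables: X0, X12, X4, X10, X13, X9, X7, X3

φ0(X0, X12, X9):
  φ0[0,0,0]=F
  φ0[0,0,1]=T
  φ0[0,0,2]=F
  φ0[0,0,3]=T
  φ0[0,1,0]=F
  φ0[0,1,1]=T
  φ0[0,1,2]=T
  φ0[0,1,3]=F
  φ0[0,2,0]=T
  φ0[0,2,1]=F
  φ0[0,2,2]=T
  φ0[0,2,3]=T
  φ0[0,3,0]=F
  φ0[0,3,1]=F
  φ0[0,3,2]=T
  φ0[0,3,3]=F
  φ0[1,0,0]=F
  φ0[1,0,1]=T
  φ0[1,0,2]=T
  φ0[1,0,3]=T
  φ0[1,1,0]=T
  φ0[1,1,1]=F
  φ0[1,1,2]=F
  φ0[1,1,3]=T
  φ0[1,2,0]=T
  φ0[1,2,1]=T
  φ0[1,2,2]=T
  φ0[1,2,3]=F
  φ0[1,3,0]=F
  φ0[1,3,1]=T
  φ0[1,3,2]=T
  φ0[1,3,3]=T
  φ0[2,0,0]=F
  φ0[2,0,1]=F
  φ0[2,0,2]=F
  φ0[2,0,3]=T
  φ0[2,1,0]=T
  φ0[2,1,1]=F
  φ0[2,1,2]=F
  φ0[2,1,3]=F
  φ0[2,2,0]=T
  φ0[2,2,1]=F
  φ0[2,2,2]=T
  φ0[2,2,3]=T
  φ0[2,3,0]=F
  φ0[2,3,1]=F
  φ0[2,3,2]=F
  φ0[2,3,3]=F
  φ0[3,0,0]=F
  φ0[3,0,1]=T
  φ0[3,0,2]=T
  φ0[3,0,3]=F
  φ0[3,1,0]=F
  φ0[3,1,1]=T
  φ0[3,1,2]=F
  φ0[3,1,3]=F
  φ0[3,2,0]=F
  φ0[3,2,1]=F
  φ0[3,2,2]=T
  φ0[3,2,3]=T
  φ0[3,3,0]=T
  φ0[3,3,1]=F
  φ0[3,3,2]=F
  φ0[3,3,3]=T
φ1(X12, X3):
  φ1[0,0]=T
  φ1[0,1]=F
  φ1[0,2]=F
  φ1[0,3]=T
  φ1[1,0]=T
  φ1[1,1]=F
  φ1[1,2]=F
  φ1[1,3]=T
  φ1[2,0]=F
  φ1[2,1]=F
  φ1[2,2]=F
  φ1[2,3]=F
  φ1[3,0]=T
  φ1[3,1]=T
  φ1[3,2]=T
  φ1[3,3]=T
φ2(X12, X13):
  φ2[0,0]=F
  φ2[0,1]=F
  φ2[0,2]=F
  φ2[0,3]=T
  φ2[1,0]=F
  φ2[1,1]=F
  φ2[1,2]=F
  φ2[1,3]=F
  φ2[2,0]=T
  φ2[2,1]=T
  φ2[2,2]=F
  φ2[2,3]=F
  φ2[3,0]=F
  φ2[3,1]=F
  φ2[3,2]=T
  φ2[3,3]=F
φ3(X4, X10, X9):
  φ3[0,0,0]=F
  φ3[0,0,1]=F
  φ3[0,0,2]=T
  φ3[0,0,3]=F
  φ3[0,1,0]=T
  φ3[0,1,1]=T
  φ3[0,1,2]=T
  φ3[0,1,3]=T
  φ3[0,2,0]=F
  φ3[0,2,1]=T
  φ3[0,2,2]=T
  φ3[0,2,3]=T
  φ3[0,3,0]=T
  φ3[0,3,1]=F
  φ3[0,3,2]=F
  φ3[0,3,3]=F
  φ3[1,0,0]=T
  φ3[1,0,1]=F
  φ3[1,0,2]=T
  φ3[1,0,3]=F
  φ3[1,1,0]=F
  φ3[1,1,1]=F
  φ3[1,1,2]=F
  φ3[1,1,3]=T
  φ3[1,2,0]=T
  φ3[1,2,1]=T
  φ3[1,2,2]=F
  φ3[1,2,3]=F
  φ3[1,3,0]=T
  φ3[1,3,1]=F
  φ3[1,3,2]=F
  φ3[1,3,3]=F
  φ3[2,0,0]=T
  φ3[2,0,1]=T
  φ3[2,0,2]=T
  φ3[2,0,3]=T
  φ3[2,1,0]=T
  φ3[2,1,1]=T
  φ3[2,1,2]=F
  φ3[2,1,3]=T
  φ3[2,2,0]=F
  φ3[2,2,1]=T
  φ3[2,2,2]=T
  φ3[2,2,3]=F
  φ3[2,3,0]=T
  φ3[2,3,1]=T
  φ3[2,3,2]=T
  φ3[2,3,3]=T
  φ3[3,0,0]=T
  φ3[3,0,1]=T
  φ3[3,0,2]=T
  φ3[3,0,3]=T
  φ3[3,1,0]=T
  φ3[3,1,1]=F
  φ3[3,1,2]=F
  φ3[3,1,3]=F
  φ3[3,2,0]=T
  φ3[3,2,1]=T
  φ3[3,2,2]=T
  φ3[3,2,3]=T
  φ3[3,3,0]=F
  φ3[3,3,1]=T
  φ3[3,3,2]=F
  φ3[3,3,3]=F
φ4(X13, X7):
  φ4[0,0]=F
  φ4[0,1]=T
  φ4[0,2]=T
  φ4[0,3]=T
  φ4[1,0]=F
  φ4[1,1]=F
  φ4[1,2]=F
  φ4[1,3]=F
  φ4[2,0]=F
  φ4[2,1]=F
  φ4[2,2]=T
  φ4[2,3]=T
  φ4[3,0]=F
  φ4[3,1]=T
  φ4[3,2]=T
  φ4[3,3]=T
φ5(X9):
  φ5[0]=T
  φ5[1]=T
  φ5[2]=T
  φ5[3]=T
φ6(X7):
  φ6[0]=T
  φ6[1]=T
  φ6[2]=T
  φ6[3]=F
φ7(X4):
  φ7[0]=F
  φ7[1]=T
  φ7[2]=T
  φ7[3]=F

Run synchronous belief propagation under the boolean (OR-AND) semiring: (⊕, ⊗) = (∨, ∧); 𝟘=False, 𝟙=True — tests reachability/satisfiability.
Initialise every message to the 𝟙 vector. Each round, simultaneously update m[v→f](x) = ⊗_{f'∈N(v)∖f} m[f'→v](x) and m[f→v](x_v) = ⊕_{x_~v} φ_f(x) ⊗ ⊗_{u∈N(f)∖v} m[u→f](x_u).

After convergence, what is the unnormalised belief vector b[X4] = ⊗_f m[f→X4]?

b[X4] = [F, T, T, F]

init: all messages = 𝟙 over 4 values
r1 m[φ0→X0] = [T, T, T, T]
r1 m[φ0→X12] = [T, T, T, T]
r1 m[φ0→X9] = [T, T, T, T]
r1 m[φ1→X12] = [T, T, F, T]
r1 m[φ1→X3] = [T, T, T, T]
r1 m[φ2→X12] = [T, F, T, T]
r1 m[φ2→X13] = [T, T, T, T]
r1 m[φ3→X4] = [T, T, T, T]
r1 m[φ3→X10] = [T, T, T, T]
r1 m[φ3→X9] = [T, T, T, T]
r1 m[φ4→X13] = [T, F, T, T]
r1 m[φ4→X7] = [F, T, T, T]
r1 m[φ5→X9] = [T, T, T, T]
r1 m[φ6→X7] = [T, T, T, F]
r1 m[φ7→X4] = [F, T, T, F]
r1 m[X0→φ0] = [T, T, T, T]
r1 m[X12→φ0] = [T, T, T, T]
r1 m[X12→φ1] = [T, T, T, T]
r1 m[X12→φ2] = [T, T, T, T]
r1 m[X4→φ3] = [T, T, T, T]
r1 m[X4→φ7] = [T, T, T, T]
r1 m[X10→φ3] = [T, T, T, T]
r1 m[X13→φ2] = [T, T, T, T]
r1 m[X13→φ4] = [T, T, T, T]
r1 m[X9→φ0] = [T, T, T, T]
r1 m[X9→φ3] = [T, T, T, T]
r1 m[X9→φ5] = [T, T, T, T]
r1 m[X7→φ4] = [T, T, T, T]
r1 m[X7→φ6] = [T, T, T, T]
r1 m[X3→φ1] = [T, T, T, T]
r2 m[φ0→X0] = [T, T, T, T]
r2 m[φ0→X12] = [T, T, T, T]
r2 m[φ0→X9] = [T, T, T, T]
r2 m[φ1→X12] = [T, T, F, T]
r2 m[φ1→X3] = [T, T, T, T]
r2 m[φ2→X12] = [T, F, T, T]
r2 m[φ2→X13] = [T, T, T, T]
r2 m[φ3→X4] = [T, T, T, T]
r2 m[φ3→X10] = [T, T, T, T]
r2 m[φ3→X9] = [T, T, T, T]
r2 m[φ4→X13] = [T, F, T, T]
r2 m[φ4→X7] = [F, T, T, T]
r2 m[φ5→X9] = [T, T, T, T]
r2 m[φ6→X7] = [T, T, T, F]
r2 m[φ7→X4] = [F, T, T, F]
r2 m[X0→φ0] = [T, T, T, T]
r2 m[X12→φ0] = [T, F, F, T]
r2 m[X12→φ1] = [T, F, T, T]
r2 m[X12→φ2] = [T, T, F, T]
r2 m[X4→φ3] = [F, T, T, F]
r2 m[X4→φ7] = [T, T, T, T]
r2 m[X10→φ3] = [T, T, T, T]
r2 m[X13→φ2] = [T, F, T, T]
r2 m[X13→φ4] = [T, T, T, T]
r2 m[X9→φ0] = [T, T, T, T]
r2 m[X9→φ3] = [T, T, T, T]
r2 m[X9→φ5] = [T, T, T, T]
r2 m[X7→φ4] = [T, T, T, F]
r2 m[X7→φ6] = [F, T, T, T]
r2 m[X3→φ1] = [T, T, T, T]
r3 m[φ0→X0] = [T, T, T, T]
r3 m[φ0→X12] = [T, T, T, T]
r3 m[φ0→X9] = [T, T, T, T]
r3 m[φ1→X12] = [T, T, F, T]
r3 m[φ1→X3] = [T, T, T, T]
r3 m[φ2→X12] = [T, F, T, T]
r3 m[φ2→X13] = [F, F, T, T]
r3 m[φ3→X4] = [T, T, T, T]
r3 m[φ3→X10] = [T, T, T, T]
r3 m[φ3→X9] = [T, T, T, T]
r3 m[φ4→X13] = [T, F, T, T]
r3 m[φ4→X7] = [F, T, T, T]
r3 m[φ5→X9] = [T, T, T, T]
r3 m[φ6→X7] = [T, T, T, F]
r3 m[φ7→X4] = [F, T, T, F]
r3 m[X0→φ0] = [T, T, T, T]
r3 m[X12→φ0] = [T, F, F, T]
r3 m[X12→φ1] = [T, F, T, T]
r3 m[X12→φ2] = [T, T, F, T]
r3 m[X4→φ3] = [F, T, T, F]
r3 m[X4→φ7] = [T, T, T, T]
r3 m[X10→φ3] = [T, T, T, T]
r3 m[X13→φ2] = [T, F, T, T]
r3 m[X13→φ4] = [T, T, T, T]
r3 m[X9→φ0] = [T, T, T, T]
r3 m[X9→φ3] = [T, T, T, T]
r3 m[X9→φ5] = [T, T, T, T]
r3 m[X7→φ4] = [T, T, T, F]
r3 m[X7→φ6] = [F, T, T, T]
r3 m[X3→φ1] = [T, T, T, T]
r4 m[φ0→X0] = [T, T, T, T]
r4 m[φ0→X12] = [T, T, T, T]
r4 m[φ0→X9] = [T, T, T, T]
r4 m[φ1→X12] = [T, T, F, T]
r4 m[φ1→X3] = [T, T, T, T]
r4 m[φ2→X12] = [T, F, T, T]
r4 m[φ2→X13] = [F, F, T, T]
r4 m[φ3→X4] = [T, T, T, T]
r4 m[φ3→X10] = [T, T, T, T]
r4 m[φ3→X9] = [T, T, T, T]
r4 m[φ4→X13] = [T, F, T, T]
r4 m[φ4→X7] = [F, T, T, T]
r4 m[φ5→X9] = [T, T, T, T]
r4 m[φ6→X7] = [T, T, T, F]
r4 m[φ7→X4] = [F, T, T, F]
r4 m[X0→φ0] = [T, T, T, T]
r4 m[X12→φ0] = [T, F, F, T]
r4 m[X12→φ1] = [T, F, T, T]
r4 m[X12→φ2] = [T, T, F, T]
r4 m[X4→φ3] = [F, T, T, F]
r4 m[X4→φ7] = [T, T, T, T]
r4 m[X10→φ3] = [T, T, T, T]
r4 m[X13→φ2] = [T, F, T, T]
r4 m[X13→φ4] = [F, F, T, T]
r4 m[X9→φ0] = [T, T, T, T]
r4 m[X9→φ3] = [T, T, T, T]
r4 m[X9→φ5] = [T, T, T, T]
r4 m[X7→φ4] = [T, T, T, F]
r4 m[X7→φ6] = [F, T, T, T]
r4 m[X3→φ1] = [T, T, T, T]
r5 m[φ0→X0] = [T, T, T, T]
r5 m[φ0→X12] = [T, T, T, T]
r5 m[φ0→X9] = [T, T, T, T]
r5 m[φ1→X12] = [T, T, F, T]
r5 m[φ1→X3] = [T, T, T, T]
r5 m[φ2→X12] = [T, F, T, T]
r5 m[φ2→X13] = [F, F, T, T]
r5 m[φ3→X4] = [T, T, T, T]
r5 m[φ3→X10] = [T, T, T, T]
r5 m[φ3→X9] = [T, T, T, T]
r5 m[φ4→X13] = [T, F, T, T]
r5 m[φ4→X7] = [F, T, T, T]
r5 m[φ5→X9] = [T, T, T, T]
r5 m[φ6→X7] = [T, T, T, F]
r5 m[φ7→X4] = [F, T, T, F]
r5 m[X0→φ0] = [T, T, T, T]
r5 m[X12→φ0] = [T, F, F, T]
r5 m[X12→φ1] = [T, F, T, T]
r5 m[X12→φ2] = [T, T, F, T]
r5 m[X4→φ3] = [F, T, T, F]
r5 m[X4→φ7] = [T, T, T, T]
r5 m[X10→φ3] = [T, T, T, T]
r5 m[X13→φ2] = [T, F, T, T]
r5 m[X13→φ4] = [F, F, T, T]
r5 m[X9→φ0] = [T, T, T, T]
r5 m[X9→φ3] = [T, T, T, T]
r5 m[X9→φ5] = [T, T, T, T]
r5 m[X7→φ4] = [T, T, T, F]
r5 m[X7→φ6] = [F, T, T, T]
r5 m[X3→φ1] = [T, T, T, T]
fixed point reached at round 5
b[X4] = ⊗ incoming = [F, T, T, F]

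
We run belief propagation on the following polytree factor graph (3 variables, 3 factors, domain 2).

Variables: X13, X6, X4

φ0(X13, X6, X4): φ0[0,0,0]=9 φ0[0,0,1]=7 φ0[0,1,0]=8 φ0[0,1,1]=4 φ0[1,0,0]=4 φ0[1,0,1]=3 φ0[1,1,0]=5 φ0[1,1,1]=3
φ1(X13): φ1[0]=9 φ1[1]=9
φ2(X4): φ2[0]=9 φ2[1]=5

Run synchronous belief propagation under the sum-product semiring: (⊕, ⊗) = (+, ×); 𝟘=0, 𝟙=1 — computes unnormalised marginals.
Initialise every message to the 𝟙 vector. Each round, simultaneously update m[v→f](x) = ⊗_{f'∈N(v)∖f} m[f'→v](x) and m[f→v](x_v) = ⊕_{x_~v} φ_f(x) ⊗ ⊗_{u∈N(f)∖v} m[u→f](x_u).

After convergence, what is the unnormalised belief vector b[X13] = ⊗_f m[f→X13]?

init: all messages = 𝟙 over 2 values
r1 m[φ0→X13] = [28, 15]
r1 m[φ0→X6] = [23, 20]
r1 m[φ0→X4] = [26, 17]
r1 m[φ1→X13] = [9, 9]
r1 m[φ2→X4] = [9, 5]
r1 m[X13→φ0] = [1, 1]
r1 m[X13→φ1] = [1, 1]
r1 m[X6→φ0] = [1, 1]
r1 m[X4→φ0] = [1, 1]
r1 m[X4→φ2] = [1, 1]
r2 m[φ0→X13] = [28, 15]
r2 m[φ0→X6] = [23, 20]
r2 m[φ0→X4] = [26, 17]
r2 m[φ1→X13] = [9, 9]
r2 m[φ2→X4] = [9, 5]
r2 m[X13→φ0] = [9, 9]
r2 m[X13→φ1] = [28, 15]
r2 m[X6→φ0] = [1, 1]
r2 m[X4→φ0] = [9, 5]
r2 m[X4→φ2] = [26, 17]
r3 m[φ0→X13] = [208, 111]
r3 m[φ0→X6] = [1503, 1368]
r3 m[φ0→X4] = [234, 153]
r3 m[φ1→X13] = [9, 9]
r3 m[φ2→X4] = [9, 5]
r3 m[X13→φ0] = [9, 9]
r3 m[X13→φ1] = [28, 15]
r3 m[X6→φ0] = [1, 1]
r3 m[X4→φ0] = [9, 5]
r3 m[X4→φ2] = [26, 17]
r4 m[φ0→X13] = [208, 111]
r4 m[φ0→X6] = [1503, 1368]
r4 m[φ0→X4] = [234, 153]
r4 m[φ1→X13] = [9, 9]
r4 m[φ2→X4] = [9, 5]
r4 m[X13→φ0] = [9, 9]
r4 m[X13→φ1] = [208, 111]
r4 m[X6→φ0] = [1, 1]
r4 m[X4→φ0] = [9, 5]
r4 m[X4→φ2] = [234, 153]
r5 m[φ0→X13] = [208, 111]
r5 m[φ0→X6] = [1503, 1368]
r5 m[φ0→X4] = [234, 153]
r5 m[φ1→X13] = [9, 9]
r5 m[φ2→X4] = [9, 5]
r5 m[X13→φ0] = [9, 9]
r5 m[X13→φ1] = [208, 111]
r5 m[X6→φ0] = [1, 1]
r5 m[X4→φ0] = [9, 5]
r5 m[X4→φ2] = [234, 153]
fixed point reached at round 5
b[X13] = ⊗ incoming = [1872, 999]

b[X13] = [1872, 999]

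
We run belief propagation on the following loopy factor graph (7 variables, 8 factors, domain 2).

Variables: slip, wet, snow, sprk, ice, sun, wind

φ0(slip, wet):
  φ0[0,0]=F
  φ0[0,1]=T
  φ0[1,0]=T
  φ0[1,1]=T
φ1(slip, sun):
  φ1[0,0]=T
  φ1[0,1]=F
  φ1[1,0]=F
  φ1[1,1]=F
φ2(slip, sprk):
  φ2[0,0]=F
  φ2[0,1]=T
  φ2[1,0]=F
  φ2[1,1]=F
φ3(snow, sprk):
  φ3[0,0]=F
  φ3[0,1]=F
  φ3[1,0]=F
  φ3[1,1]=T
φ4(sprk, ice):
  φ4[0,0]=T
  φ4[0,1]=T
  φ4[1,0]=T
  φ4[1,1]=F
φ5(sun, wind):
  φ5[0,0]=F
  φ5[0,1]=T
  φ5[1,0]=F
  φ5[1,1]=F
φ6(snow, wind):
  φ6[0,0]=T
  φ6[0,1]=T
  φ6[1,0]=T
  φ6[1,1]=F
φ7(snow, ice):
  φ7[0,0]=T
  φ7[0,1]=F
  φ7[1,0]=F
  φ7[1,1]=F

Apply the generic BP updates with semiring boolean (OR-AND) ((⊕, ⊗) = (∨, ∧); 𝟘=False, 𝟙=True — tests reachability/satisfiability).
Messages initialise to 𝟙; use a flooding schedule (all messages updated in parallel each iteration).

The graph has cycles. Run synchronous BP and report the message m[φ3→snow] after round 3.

init: all messages = 𝟙 over 2 values
r1 m[φ0→slip] = [T, T]
r1 m[φ0→wet] = [T, T]
r1 m[φ1→slip] = [T, F]
r1 m[φ1→sun] = [T, F]
r1 m[φ2→slip] = [T, F]
r1 m[φ2→sprk] = [F, T]
r1 m[φ3→snow] = [F, T]
r1 m[φ3→sprk] = [F, T]
r1 m[φ4→sprk] = [T, T]
r1 m[φ4→ice] = [T, T]
r1 m[φ5→sun] = [T, F]
r1 m[φ5→wind] = [F, T]
r1 m[φ6→snow] = [T, T]
r1 m[φ6→wind] = [T, T]
r1 m[φ7→snow] = [T, F]
r1 m[φ7→ice] = [T, F]
r1 m[slip→φ0] = [T, T]
r1 m[slip→φ1] = [T, T]
r1 m[slip→φ2] = [T, T]
r1 m[wet→φ0] = [T, T]
r1 m[snow→φ3] = [T, T]
r1 m[snow→φ6] = [T, T]
r1 m[snow→φ7] = [T, T]
r1 m[sprk→φ2] = [T, T]
r1 m[sprk→φ3] = [T, T]
r1 m[sprk→φ4] = [T, T]
r1 m[ice→φ4] = [T, T]
r1 m[ice→φ7] = [T, T]
r1 m[sun→φ1] = [T, T]
r1 m[sun→φ5] = [T, T]
r1 m[wind→φ5] = [T, T]
r1 m[wind→φ6] = [T, T]
r2 m[φ0→slip] = [T, T]
r2 m[φ0→wet] = [T, T]
r2 m[φ1→slip] = [T, F]
r2 m[φ1→sun] = [T, F]
r2 m[φ2→slip] = [T, F]
r2 m[φ2→sprk] = [F, T]
r2 m[φ3→snow] = [F, T]
r2 m[φ3→sprk] = [F, T]
r2 m[φ4→sprk] = [T, T]
r2 m[φ4→ice] = [T, T]
r2 m[φ5→sun] = [T, F]
r2 m[φ5→wind] = [F, T]
r2 m[φ6→snow] = [T, T]
r2 m[φ6→wind] = [T, T]
r2 m[φ7→snow] = [T, F]
r2 m[φ7→ice] = [T, F]
r2 m[slip→φ0] = [T, F]
r2 m[slip→φ1] = [T, F]
r2 m[slip→φ2] = [T, F]
r2 m[wet→φ0] = [T, T]
r2 m[snow→φ3] = [T, F]
r2 m[snow→φ6] = [F, F]
r2 m[snow→φ7] = [F, T]
r2 m[sprk→φ2] = [F, T]
r2 m[sprk→φ3] = [F, T]
r2 m[sprk→φ4] = [F, T]
r2 m[ice→φ4] = [T, F]
r2 m[ice→φ7] = [T, T]
r2 m[sun→φ1] = [T, F]
r2 m[sun→φ5] = [T, F]
r2 m[wind→φ5] = [T, T]
r2 m[wind→φ6] = [F, T]
r3 m[φ0→slip] = [T, T]
r3 m[φ0→wet] = [F, T]
r3 m[φ1→slip] = [T, F]
r3 m[φ1→sun] = [T, F]
r3 m[φ2→slip] = [T, F]
r3 m[φ2→sprk] = [F, T]
r3 m[φ3→snow] = [F, T]
r3 m[φ3→sprk] = [F, F]
r3 m[φ4→sprk] = [T, T]
r3 m[φ4→ice] = [T, F]
r3 m[φ5→sun] = [T, F]
r3 m[φ5→wind] = [F, T]
r3 m[φ6→snow] = [T, F]
r3 m[φ6→wind] = [F, F]
r3 m[φ7→snow] = [T, F]
r3 m[φ7→ice] = [F, F]
r3 m[slip→φ0] = [T, F]
r3 m[slip→φ1] = [T, F]
r3 m[slip→φ2] = [T, F]
r3 m[wet→φ0] = [T, T]
r3 m[snow→φ3] = [T, F]
r3 m[snow→φ6] = [F, F]
r3 m[snow→φ7] = [F, T]
r3 m[sprk→φ2] = [F, T]
r3 m[sprk→φ3] = [F, T]
r3 m[sprk→φ4] = [F, T]
r3 m[ice→φ4] = [T, F]
r3 m[ice→φ7] = [T, T]
r3 m[sun→φ1] = [T, F]
r3 m[sun→φ5] = [T, F]
r3 m[wind→φ5] = [T, T]
r3 m[wind→φ6] = [F, T]

message @ round 3 = [F, T]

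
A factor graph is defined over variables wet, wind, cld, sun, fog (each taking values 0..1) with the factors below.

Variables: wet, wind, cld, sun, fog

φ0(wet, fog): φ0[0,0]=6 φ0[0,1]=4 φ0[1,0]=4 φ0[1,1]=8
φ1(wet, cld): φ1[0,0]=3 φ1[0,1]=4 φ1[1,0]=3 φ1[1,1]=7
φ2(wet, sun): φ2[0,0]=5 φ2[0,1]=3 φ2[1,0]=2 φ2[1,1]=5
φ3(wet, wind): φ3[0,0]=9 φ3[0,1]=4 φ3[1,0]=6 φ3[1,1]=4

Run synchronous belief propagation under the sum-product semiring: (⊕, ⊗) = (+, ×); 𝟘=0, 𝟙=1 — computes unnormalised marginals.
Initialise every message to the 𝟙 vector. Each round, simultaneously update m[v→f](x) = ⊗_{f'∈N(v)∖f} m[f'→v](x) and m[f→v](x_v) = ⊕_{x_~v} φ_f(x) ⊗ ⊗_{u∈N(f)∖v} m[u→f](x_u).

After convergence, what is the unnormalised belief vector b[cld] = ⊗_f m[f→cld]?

b[cld] = [5640, 10040]

init: all messages = 𝟙 over 2 values
r1 m[φ0→wet] = [10, 12]
r1 m[φ0→fog] = [10, 12]
r1 m[φ1→wet] = [7, 10]
r1 m[φ1→cld] = [6, 11]
r1 m[φ2→wet] = [8, 7]
r1 m[φ2→sun] = [7, 8]
r1 m[φ3→wet] = [13, 10]
r1 m[φ3→wind] = [15, 8]
r1 m[wet→φ0] = [1, 1]
r1 m[wet→φ1] = [1, 1]
r1 m[wet→φ2] = [1, 1]
r1 m[wet→φ3] = [1, 1]
r1 m[wind→φ3] = [1, 1]
r1 m[cld→φ1] = [1, 1]
r1 m[sun→φ2] = [1, 1]
r1 m[fog→φ0] = [1, 1]
r2 m[φ0→wet] = [10, 12]
r2 m[φ0→fog] = [10, 12]
r2 m[φ1→wet] = [7, 10]
r2 m[φ1→cld] = [6, 11]
r2 m[φ2→wet] = [8, 7]
r2 m[φ2→sun] = [7, 8]
r2 m[φ3→wet] = [13, 10]
r2 m[φ3→wind] = [15, 8]
r2 m[wet→φ0] = [728, 700]
r2 m[wet→φ1] = [1040, 840]
r2 m[wet→φ2] = [910, 1200]
r2 m[wet→φ3] = [560, 840]
r2 m[wind→φ3] = [1, 1]
r2 m[cld→φ1] = [1, 1]
r2 m[sun→φ2] = [1, 1]
r2 m[fog→φ0] = [1, 1]
r3 m[φ0→wet] = [10, 12]
r3 m[φ0→fog] = [7168, 8512]
r3 m[φ1→wet] = [7, 10]
r3 m[φ1→cld] = [5640, 10040]
r3 m[φ2→wet] = [8, 7]
r3 m[φ2→sun] = [6950, 8730]
r3 m[φ3→wet] = [13, 10]
r3 m[φ3→wind] = [10080, 5600]
r3 m[wet→φ0] = [728, 700]
r3 m[wet→φ1] = [1040, 840]
r3 m[wet→φ2] = [910, 1200]
r3 m[wet→φ3] = [560, 840]
r3 m[wind→φ3] = [1, 1]
r3 m[cld→φ1] = [1, 1]
r3 m[sun→φ2] = [1, 1]
r3 m[fog→φ0] = [1, 1]
r4 m[φ0→wet] = [10, 12]
r4 m[φ0→fog] = [7168, 8512]
r4 m[φ1→wet] = [7, 10]
r4 m[φ1→cld] = [5640, 10040]
r4 m[φ2→wet] = [8, 7]
r4 m[φ2→sun] = [6950, 8730]
r4 m[φ3→wet] = [13, 10]
r4 m[φ3→wind] = [10080, 5600]
r4 m[wet→φ0] = [728, 700]
r4 m[wet→φ1] = [1040, 840]
r4 m[wet→φ2] = [910, 1200]
r4 m[wet→φ3] = [560, 840]
r4 m[wind→φ3] = [1, 1]
r4 m[cld→φ1] = [1, 1]
r4 m[sun→φ2] = [1, 1]
r4 m[fog→φ0] = [1, 1]
fixed point reached at round 4
b[cld] = ⊗ incoming = [5640, 10040]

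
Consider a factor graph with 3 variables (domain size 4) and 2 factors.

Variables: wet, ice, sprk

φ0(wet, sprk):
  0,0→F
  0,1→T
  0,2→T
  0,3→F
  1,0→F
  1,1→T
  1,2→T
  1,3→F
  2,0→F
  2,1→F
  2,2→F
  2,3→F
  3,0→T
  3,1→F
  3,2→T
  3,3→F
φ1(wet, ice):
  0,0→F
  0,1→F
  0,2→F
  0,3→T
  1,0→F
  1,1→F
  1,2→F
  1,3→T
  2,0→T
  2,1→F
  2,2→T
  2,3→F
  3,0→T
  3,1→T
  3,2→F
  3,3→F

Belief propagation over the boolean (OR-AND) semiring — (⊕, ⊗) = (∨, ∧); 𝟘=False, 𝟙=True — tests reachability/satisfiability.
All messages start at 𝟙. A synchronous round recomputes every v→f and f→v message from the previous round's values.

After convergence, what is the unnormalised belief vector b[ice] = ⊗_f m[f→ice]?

init: all messages = 𝟙 over 4 values
r1 m[φ0→wet] = [T, T, F, T]
r1 m[φ0→sprk] = [T, T, T, F]
r1 m[φ1→wet] = [T, T, T, T]
r1 m[φ1→ice] = [T, T, T, T]
r1 m[wet→φ0] = [T, T, T, T]
r1 m[wet→φ1] = [T, T, T, T]
r1 m[ice→φ1] = [T, T, T, T]
r1 m[sprk→φ0] = [T, T, T, T]
r2 m[φ0→wet] = [T, T, F, T]
r2 m[φ0→sprk] = [T, T, T, F]
r2 m[φ1→wet] = [T, T, T, T]
r2 m[φ1→ice] = [T, T, T, T]
r2 m[wet→φ0] = [T, T, T, T]
r2 m[wet→φ1] = [T, T, F, T]
r2 m[ice→φ1] = [T, T, T, T]
r2 m[sprk→φ0] = [T, T, T, T]
r3 m[φ0→wet] = [T, T, F, T]
r3 m[φ0→sprk] = [T, T, T, F]
r3 m[φ1→wet] = [T, T, T, T]
r3 m[φ1→ice] = [T, T, F, T]
r3 m[wet→φ0] = [T, T, T, T]
r3 m[wet→φ1] = [T, T, F, T]
r3 m[ice→φ1] = [T, T, T, T]
r3 m[sprk→φ0] = [T, T, T, T]
r4 m[φ0→wet] = [T, T, F, T]
r4 m[φ0→sprk] = [T, T, T, F]
r4 m[φ1→wet] = [T, T, T, T]
r4 m[φ1→ice] = [T, T, F, T]
r4 m[wet→φ0] = [T, T, T, T]
r4 m[wet→φ1] = [T, T, F, T]
r4 m[ice→φ1] = [T, T, T, T]
r4 m[sprk→φ0] = [T, T, T, T]
fixed point reached at round 4
b[ice] = ⊗ incoming = [T, T, F, T]

b[ice] = [T, T, F, T]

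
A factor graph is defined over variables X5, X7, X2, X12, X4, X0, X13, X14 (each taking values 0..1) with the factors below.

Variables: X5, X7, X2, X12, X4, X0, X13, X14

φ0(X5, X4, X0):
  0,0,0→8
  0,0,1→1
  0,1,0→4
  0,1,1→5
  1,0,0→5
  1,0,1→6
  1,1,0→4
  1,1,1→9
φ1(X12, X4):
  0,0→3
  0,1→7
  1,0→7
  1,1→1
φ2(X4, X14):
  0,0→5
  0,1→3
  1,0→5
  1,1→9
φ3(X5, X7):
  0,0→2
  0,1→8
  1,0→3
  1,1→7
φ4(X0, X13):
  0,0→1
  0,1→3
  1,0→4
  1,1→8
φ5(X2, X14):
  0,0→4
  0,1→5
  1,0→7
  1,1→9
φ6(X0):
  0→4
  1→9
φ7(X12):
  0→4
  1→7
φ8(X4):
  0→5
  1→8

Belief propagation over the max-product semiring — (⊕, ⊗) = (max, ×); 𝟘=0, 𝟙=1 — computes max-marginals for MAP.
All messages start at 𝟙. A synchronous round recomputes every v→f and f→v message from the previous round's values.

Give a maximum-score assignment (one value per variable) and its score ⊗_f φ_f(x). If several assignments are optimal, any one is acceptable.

assignment: (X5=1, X7=1, X2=1, X12=0, X4=1, X0=1, X13=1, X14=1); score = 82301184

init: all messages = 𝟙 over 2 values
r1 m[φ0→X5] = [8, 9]
r1 m[φ0→X4] = [8, 9]
r1 m[φ0→X0] = [8, 9]
r1 m[φ1→X12] = [7, 7]
r1 m[φ1→X4] = [7, 7]
r1 m[φ2→X4] = [5, 9]
r1 m[φ2→X14] = [5, 9]
r1 m[φ3→X5] = [8, 7]
r1 m[φ3→X7] = [3, 8]
r1 m[φ4→X0] = [3, 8]
r1 m[φ4→X13] = [4, 8]
r1 m[φ5→X2] = [5, 9]
r1 m[φ5→X14] = [7, 9]
r1 m[φ6→X0] = [4, 9]
r1 m[φ7→X12] = [4, 7]
r1 m[φ8→X4] = [5, 8]
r1 m[X5→φ0] = [1, 1]
r1 m[X5→φ3] = [1, 1]
r1 m[X7→φ3] = [1, 1]
r1 m[X2→φ5] = [1, 1]
r1 m[X12→φ1] = [1, 1]
r1 m[X12→φ7] = [1, 1]
r1 m[X4→φ0] = [1, 1]
r1 m[X4→φ1] = [1, 1]
r1 m[X4→φ2] = [1, 1]
r1 m[X4→φ8] = [1, 1]
r1 m[X0→φ0] = [1, 1]
r1 m[X0→φ4] = [1, 1]
r1 m[X0→φ6] = [1, 1]
r1 m[X13→φ4] = [1, 1]
r1 m[X14→φ2] = [1, 1]
r1 m[X14→φ5] = [1, 1]
r2 m[φ0→X5] = [8, 9]
r2 m[φ0→X4] = [8, 9]
r2 m[φ0→X0] = [8, 9]
r2 m[φ1→X12] = [7, 7]
r2 m[φ1→X4] = [7, 7]
r2 m[φ2→X4] = [5, 9]
r2 m[φ2→X14] = [5, 9]
r2 m[φ3→X5] = [8, 7]
r2 m[φ3→X7] = [3, 8]
r2 m[φ4→X0] = [3, 8]
r2 m[φ4→X13] = [4, 8]
r2 m[φ5→X2] = [5, 9]
r2 m[φ5→X14] = [7, 9]
r2 m[φ6→X0] = [4, 9]
r2 m[φ7→X12] = [4, 7]
r2 m[φ8→X4] = [5, 8]
r2 m[X5→φ0] = [8, 7]
r2 m[X5→φ3] = [8, 9]
r2 m[X7→φ3] = [1, 1]
r2 m[X2→φ5] = [1, 1]
r2 m[X12→φ1] = [4, 7]
r2 m[X12→φ7] = [7, 7]
r2 m[X4→φ0] = [175, 504]
r2 m[X4→φ1] = [200, 648]
r2 m[X4→φ2] = [280, 504]
r2 m[X4→φ8] = [280, 567]
r2 m[X0→φ0] = [12, 72]
r2 m[X0→φ4] = [32, 81]
r2 m[X0→φ6] = [24, 72]
r2 m[X13→φ4] = [1, 1]
r2 m[X14→φ2] = [7, 9]
r2 m[X14→φ5] = [5, 9]
r3 m[φ0→X5] = [181440, 326592]
r3 m[φ0→X4] = [3024, 4536]
r3 m[φ0→X0] = [16128, 31752]
r3 m[φ1→X12] = [4536, 1400]
r3 m[φ1→X4] = [49, 28]
r3 m[φ2→X4] = [35, 81]
r3 m[φ2→X14] = [2520, 4536]
r3 m[φ3→X5] = [8, 7]
r3 m[φ3→X7] = [27, 64]
r3 m[φ4→X0] = [3, 8]
r3 m[φ4→X13] = [324, 648]
r3 m[φ5→X2] = [45, 81]
r3 m[φ5→X14] = [7, 9]
r3 m[φ6→X0] = [4, 9]
r3 m[φ7→X12] = [4, 7]
r3 m[φ8→X4] = [5, 8]
r3 m[X5→φ0] = [8, 7]
r3 m[X5→φ3] = [8, 9]
r3 m[X7→φ3] = [1, 1]
r3 m[X2→φ5] = [1, 1]
r3 m[X12→φ1] = [4, 7]
r3 m[X12→φ7] = [7, 7]
r3 m[X4→φ0] = [175, 504]
r3 m[X4→φ1] = [200, 648]
r3 m[X4→φ2] = [280, 504]
r3 m[X4→φ8] = [280, 567]
r3 m[X0→φ0] = [12, 72]
r3 m[X0→φ4] = [32, 81]
r3 m[X0→φ6] = [24, 72]
r3 m[X13→φ4] = [1, 1]
r3 m[X14→φ2] = [7, 9]
r3 m[X14→φ5] = [5, 9]
r4 m[φ0→X5] = [181440, 326592]
r4 m[φ0→X4] = [3024, 4536]
r4 m[φ0→X0] = [16128, 31752]
r4 m[φ1→X12] = [4536, 1400]
r4 m[φ1→X4] = [49, 28]
r4 m[φ2→X4] = [35, 81]
r4 m[φ2→X14] = [2520, 4536]
r4 m[φ3→X5] = [8, 7]
r4 m[φ3→X7] = [27, 64]
r4 m[φ4→X0] = [3, 8]
r4 m[φ4→X13] = [324, 648]
r4 m[φ5→X2] = [45, 81]
r4 m[φ5→X14] = [7, 9]
r4 m[φ6→X0] = [4, 9]
r4 m[φ7→X12] = [4, 7]
r4 m[φ8→X4] = [5, 8]
r4 m[X5→φ0] = [8, 7]
r4 m[X5→φ3] = [181440, 326592]
r4 m[X7→φ3] = [1, 1]
r4 m[X2→φ5] = [1, 1]
r4 m[X12→φ1] = [4, 7]
r4 m[X12→φ7] = [4536, 1400]
r4 m[X4→φ0] = [8575, 18144]
r4 m[X4→φ1] = [529200, 2939328]
r4 m[X4→φ2] = [740880, 1016064]
r4 m[X4→φ8] = [5186160, 10287648]
r4 m[X0→φ0] = [12, 72]
r4 m[X0→φ4] = [64512, 285768]
r4 m[X0→φ6] = [48384, 254016]
r4 m[X13→φ4] = [1, 1]
r4 m[X14→φ2] = [7, 9]
r4 m[X14→φ5] = [2520, 4536]
r5 m[φ0→X5] = [6531840, 11757312]
r5 m[φ0→X4] = [3024, 4536]
r5 m[φ0→X0] = [580608, 1143072]
r5 m[φ1→X12] = [20575296, 3704400]
r5 m[φ1→X4] = [49, 28]
r5 m[φ2→X4] = [35, 81]
r5 m[φ2→X14] = [5080320, 9144576]
r5 m[φ3→X5] = [8, 7]
r5 m[φ3→X7] = [979776, 2286144]
r5 m[φ4→X0] = [3, 8]
r5 m[φ4→X13] = [1143072, 2286144]
r5 m[φ5→X2] = [22680, 40824]
r5 m[φ5→X14] = [7, 9]
r5 m[φ6→X0] = [4, 9]
r5 m[φ7→X12] = [4, 7]
r5 m[φ8→X4] = [5, 8]
r5 m[X5→φ0] = [8, 7]
r5 m[X5→φ3] = [181440, 326592]
r5 m[X7→φ3] = [1, 1]
r5 m[X2→φ5] = [1, 1]
r5 m[X12→φ1] = [4, 7]
r5 m[X12→φ7] = [4536, 1400]
r5 m[X4→φ0] = [8575, 18144]
r5 m[X4→φ1] = [529200, 2939328]
r5 m[X4→φ2] = [740880, 1016064]
r5 m[X4→φ8] = [5186160, 10287648]
r5 m[X0→φ0] = [12, 72]
r5 m[X0→φ4] = [64512, 285768]
r5 m[X0→φ6] = [48384, 254016]
r5 m[X13→φ4] = [1, 1]
r5 m[X14→φ2] = [7, 9]
r5 m[X14→φ5] = [2520, 4536]
r6 m[φ0→X5] = [6531840, 11757312]
r6 m[φ0→X4] = [3024, 4536]
r6 m[φ0→X0] = [580608, 1143072]
r6 m[φ1→X12] = [20575296, 3704400]
r6 m[φ1→X4] = [49, 28]
r6 m[φ2→X4] = [35, 81]
r6 m[φ2→X14] = [5080320, 9144576]
r6 m[φ3→X5] = [8, 7]
r6 m[φ3→X7] = [979776, 2286144]
r6 m[φ4→X0] = [3, 8]
r6 m[φ4→X13] = [1143072, 2286144]
r6 m[φ5→X2] = [22680, 40824]
r6 m[φ5→X14] = [7, 9]
r6 m[φ6→X0] = [4, 9]
r6 m[φ7→X12] = [4, 7]
r6 m[φ8→X4] = [5, 8]
r6 m[X5→φ0] = [8, 7]
r6 m[X5→φ3] = [6531840, 11757312]
r6 m[X7→φ3] = [1, 1]
r6 m[X2→φ5] = [1, 1]
r6 m[X12→φ1] = [4, 7]
r6 m[X12→φ7] = [20575296, 3704400]
r6 m[X4→φ0] = [8575, 18144]
r6 m[X4→φ1] = [529200, 2939328]
r6 m[X4→φ2] = [740880, 1016064]
r6 m[X4→φ8] = [5186160, 10287648]
r6 m[X0→φ0] = [12, 72]
r6 m[X0→φ4] = [2322432, 10287648]
r6 m[X0→φ6] = [1741824, 9144576]
r6 m[X13→φ4] = [1, 1]
r6 m[X14→φ2] = [7, 9]
r6 m[X14→φ5] = [5080320, 9144576]
r7 m[φ0→X5] = [6531840, 11757312]
r7 m[φ0→X4] = [3024, 4536]
r7 m[φ0→X0] = [580608, 1143072]
r7 m[φ1→X12] = [20575296, 3704400]
r7 m[φ1→X4] = [49, 28]
r7 m[φ2→X4] = [35, 81]
r7 m[φ2→X14] = [5080320, 9144576]
r7 m[φ3→X5] = [8, 7]
r7 m[φ3→X7] = [35271936, 82301184]
r7 m[φ4→X0] = [3, 8]
r7 m[φ4→X13] = [41150592, 82301184]
r7 m[φ5→X2] = [45722880, 82301184]
r7 m[φ5→X14] = [7, 9]
r7 m[φ6→X0] = [4, 9]
r7 m[φ7→X12] = [4, 7]
r7 m[φ8→X4] = [5, 8]
r7 m[X5→φ0] = [8, 7]
r7 m[X5→φ3] = [6531840, 11757312]
r7 m[X7→φ3] = [1, 1]
r7 m[X2→φ5] = [1, 1]
r7 m[X12→φ1] = [4, 7]
r7 m[X12→φ7] = [20575296, 3704400]
r7 m[X4→φ0] = [8575, 18144]
r7 m[X4→φ1] = [529200, 2939328]
r7 m[X4→φ2] = [740880, 1016064]
r7 m[X4→φ8] = [5186160, 10287648]
r7 m[X0→φ0] = [12, 72]
r7 m[X0→φ4] = [2322432, 10287648]
r7 m[X0→φ6] = [1741824, 9144576]
r7 m[X13→φ4] = [1, 1]
r7 m[X14→φ2] = [7, 9]
r7 m[X14→φ5] = [5080320, 9144576]
r8 m[φ0→X5] = [6531840, 11757312]
r8 m[φ0→X4] = [3024, 4536]
r8 m[φ0→X0] = [580608, 1143072]
r8 m[φ1→X12] = [20575296, 3704400]
r8 m[φ1→X4] = [49, 28]
r8 m[φ2→X4] = [35, 81]
r8 m[φ2→X14] = [5080320, 9144576]
r8 m[φ3→X5] = [8, 7]
r8 m[φ3→X7] = [35271936, 82301184]
r8 m[φ4→X0] = [3, 8]
r8 m[φ4→X13] = [41150592, 82301184]
r8 m[φ5→X2] = [45722880, 82301184]
r8 m[φ5→X14] = [7, 9]
r8 m[φ6→X0] = [4, 9]
r8 m[φ7→X12] = [4, 7]
r8 m[φ8→X4] = [5, 8]
r8 m[X5→φ0] = [8, 7]
r8 m[X5→φ3] = [6531840, 11757312]
r8 m[X7→φ3] = [1, 1]
r8 m[X2→φ5] = [1, 1]
r8 m[X12→φ1] = [4, 7]
r8 m[X12→φ7] = [20575296, 3704400]
r8 m[X4→φ0] = [8575, 18144]
r8 m[X4→φ1] = [529200, 2939328]
r8 m[X4→φ2] = [740880, 1016064]
r8 m[X4→φ8] = [5186160, 10287648]
r8 m[X0→φ0] = [12, 72]
r8 m[X0→φ4] = [2322432, 10287648]
r8 m[X0→φ6] = [1741824, 9144576]
r8 m[X13→φ4] = [1, 1]
r8 m[X14→φ2] = [7, 9]
r8 m[X14→φ5] = [5080320, 9144576]
fixed point reached at round 8
traceback from X5: (X5=1, X7=1, X2=1, X12=0, X4=1, X0=1, X13=1, X14=1), score=82301184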